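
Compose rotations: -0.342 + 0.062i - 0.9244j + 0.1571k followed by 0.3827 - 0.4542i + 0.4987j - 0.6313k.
0.4575 - 0.3262i - 0.4921j + 0.665k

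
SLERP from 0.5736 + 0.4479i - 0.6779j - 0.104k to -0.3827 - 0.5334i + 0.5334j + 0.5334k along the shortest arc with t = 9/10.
0.4071 + 0.5307i - 0.5547j - 0.4949k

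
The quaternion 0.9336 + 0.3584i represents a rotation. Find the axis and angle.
axis = (1, 0, 0), θ = 42°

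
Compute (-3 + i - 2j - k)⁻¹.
-0.2 - 0.0667i + 0.1333j + 0.0667k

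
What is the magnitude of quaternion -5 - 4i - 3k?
√50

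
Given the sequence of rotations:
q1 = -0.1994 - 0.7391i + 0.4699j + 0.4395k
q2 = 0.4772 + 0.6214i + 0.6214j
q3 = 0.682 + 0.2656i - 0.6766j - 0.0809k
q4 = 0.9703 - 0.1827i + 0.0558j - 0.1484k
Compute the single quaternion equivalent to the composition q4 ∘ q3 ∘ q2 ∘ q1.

q2 · q1 = 0.0721 - 0.2035i - 0.1728j + 0.961k
q3 · q2 · q1 = 0.0641 - 0.7838i - 0.4054j + 0.466k
q4 · q3 · q2 · q1 = 0.0108 - 0.8064i - 0.1883j + 0.5604k
0.0108 - 0.8064i - 0.1883j + 0.5604k


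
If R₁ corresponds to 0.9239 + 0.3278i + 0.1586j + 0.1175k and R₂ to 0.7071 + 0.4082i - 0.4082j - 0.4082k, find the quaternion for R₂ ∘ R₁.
0.6322 + 0.6257i - 0.4468j - 0.0955k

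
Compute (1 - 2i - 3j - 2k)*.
1 + 2i + 3j + 2k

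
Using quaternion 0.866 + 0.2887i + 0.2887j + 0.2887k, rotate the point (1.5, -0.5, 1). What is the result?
(1.833, 0.333, -0.167)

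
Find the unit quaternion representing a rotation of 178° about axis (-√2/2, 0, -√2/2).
0.0175 - 0.707i - 0.707k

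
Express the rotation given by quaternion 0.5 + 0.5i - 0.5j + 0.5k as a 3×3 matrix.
[[0, -1, 0], [0, 0, -1], [1, 0, 0]]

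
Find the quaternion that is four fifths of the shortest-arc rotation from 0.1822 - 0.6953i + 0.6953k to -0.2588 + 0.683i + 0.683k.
0.2979 - 0.8507i - 0.433k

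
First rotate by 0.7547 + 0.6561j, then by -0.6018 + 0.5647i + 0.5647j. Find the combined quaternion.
-0.8247 + 0.4262i + 0.0313j + 0.3705k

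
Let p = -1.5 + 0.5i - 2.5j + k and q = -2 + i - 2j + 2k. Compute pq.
-4.5 - 5.5i + 8j - 3.5k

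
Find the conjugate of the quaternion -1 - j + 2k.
-1 + j - 2k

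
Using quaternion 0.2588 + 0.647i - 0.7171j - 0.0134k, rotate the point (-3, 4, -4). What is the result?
(-2.043, 4.717, 3.818)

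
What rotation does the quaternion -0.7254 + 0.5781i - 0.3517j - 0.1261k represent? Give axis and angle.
axis = (0.8399, -0.5109, -0.1832), θ = 273°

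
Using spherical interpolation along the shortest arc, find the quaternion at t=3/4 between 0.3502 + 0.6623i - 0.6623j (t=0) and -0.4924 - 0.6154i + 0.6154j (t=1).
0.4579 + 0.6286i - 0.6286j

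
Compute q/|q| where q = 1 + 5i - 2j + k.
0.1796 + 0.898i - 0.3592j + 0.1796k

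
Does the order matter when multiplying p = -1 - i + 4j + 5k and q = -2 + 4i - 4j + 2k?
Yes: pq = 12 + 26i + 18j - 24k ≠ 12 - 30i - 26j = qp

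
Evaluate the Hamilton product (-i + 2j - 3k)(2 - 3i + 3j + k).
-6 + 9i + 14j - 3k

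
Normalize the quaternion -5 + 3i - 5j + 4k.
-0.5774 + 0.3464i - 0.5774j + 0.4619k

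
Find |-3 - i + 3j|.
√19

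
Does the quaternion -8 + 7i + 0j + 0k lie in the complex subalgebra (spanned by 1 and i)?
Yes. The quaternion -8 + 7i has j- and k-coefficients y = z = 0, so it lies in the complex subalgebra spanned by 1 and i.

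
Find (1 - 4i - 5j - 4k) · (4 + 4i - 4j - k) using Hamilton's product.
-4 - 23i - 44j + 19k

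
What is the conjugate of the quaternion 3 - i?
3 + i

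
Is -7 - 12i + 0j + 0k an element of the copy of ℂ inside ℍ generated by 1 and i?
Yes. The quaternion -7 - 12i has j- and k-coefficients y = z = 0, so it lies in the complex subalgebra spanned by 1 and i.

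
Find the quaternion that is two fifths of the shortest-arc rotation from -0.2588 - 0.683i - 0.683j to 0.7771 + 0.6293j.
-0.5178 - 0.4472i - 0.7293j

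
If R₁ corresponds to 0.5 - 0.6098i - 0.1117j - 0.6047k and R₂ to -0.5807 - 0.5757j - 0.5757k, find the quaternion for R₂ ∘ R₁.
-0.7028 + 0.6379i + 0.1281j - 0.2878k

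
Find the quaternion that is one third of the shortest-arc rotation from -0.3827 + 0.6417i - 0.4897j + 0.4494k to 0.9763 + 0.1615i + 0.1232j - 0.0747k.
-0.7021 + 0.4262i - 0.4282j + 0.3769k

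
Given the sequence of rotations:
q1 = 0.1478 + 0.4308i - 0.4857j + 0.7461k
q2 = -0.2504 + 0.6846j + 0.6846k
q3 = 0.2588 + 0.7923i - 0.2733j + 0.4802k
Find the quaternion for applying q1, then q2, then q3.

q2 · q1 = -0.2153 + 0.7354i + 0.5177j - 0.3806k
q3 · q2 · q1 = -0.3141 - 0.1248i + 0.8475j + 0.4093k
-0.3141 - 0.1248i + 0.8475j + 0.4093k


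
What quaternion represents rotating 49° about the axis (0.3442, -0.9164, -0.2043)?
0.91 + 0.1427i - 0.38j - 0.0847k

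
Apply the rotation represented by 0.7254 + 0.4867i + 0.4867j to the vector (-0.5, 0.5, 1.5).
(1.033, -1.033, 0.785)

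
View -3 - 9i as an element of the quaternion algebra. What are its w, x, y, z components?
-3 - 9i + 0j + 0k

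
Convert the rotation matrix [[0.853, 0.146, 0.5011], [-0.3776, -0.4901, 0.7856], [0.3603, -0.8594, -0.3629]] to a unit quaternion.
-0.5 + 0.8225i - 0.0704j + 0.2618k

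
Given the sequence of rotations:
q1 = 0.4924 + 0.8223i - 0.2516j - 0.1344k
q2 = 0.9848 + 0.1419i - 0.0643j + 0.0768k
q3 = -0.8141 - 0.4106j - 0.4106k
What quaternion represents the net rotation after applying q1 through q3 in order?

q2 · q1 = 0.3624 + 0.9076i - 0.1972j - 0.0774k
q3 · q2 · q1 = -0.4078 - 0.7881i - 0.3609j + 0.2869k
-0.4078 - 0.7881i - 0.3609j + 0.2869k


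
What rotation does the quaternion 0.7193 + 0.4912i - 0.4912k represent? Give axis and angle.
axis = (√2/2, 0, -√2/2), θ = 88°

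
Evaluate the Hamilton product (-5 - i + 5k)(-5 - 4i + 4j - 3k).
36 + 5i - 43j - 14k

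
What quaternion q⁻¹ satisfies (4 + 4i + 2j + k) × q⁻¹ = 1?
0.1081 - 0.1081i - 0.0541j - 0.027k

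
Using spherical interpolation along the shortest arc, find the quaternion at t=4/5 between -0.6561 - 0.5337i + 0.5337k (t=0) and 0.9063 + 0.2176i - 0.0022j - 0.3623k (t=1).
-0.8691 - 0.2863i + 0.0018j + 0.4034k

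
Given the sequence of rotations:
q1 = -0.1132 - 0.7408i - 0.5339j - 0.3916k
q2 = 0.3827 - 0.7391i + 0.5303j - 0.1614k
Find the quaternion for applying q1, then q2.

q2 · q1 = -0.3709 - 0.4937i - 0.4342j + 0.6559k
-0.3709 - 0.4937i - 0.4342j + 0.6559k


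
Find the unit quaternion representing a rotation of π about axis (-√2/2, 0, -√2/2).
-0.7071i - 0.7071k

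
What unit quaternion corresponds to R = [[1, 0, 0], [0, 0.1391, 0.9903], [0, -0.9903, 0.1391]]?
0.7547 - 0.6561i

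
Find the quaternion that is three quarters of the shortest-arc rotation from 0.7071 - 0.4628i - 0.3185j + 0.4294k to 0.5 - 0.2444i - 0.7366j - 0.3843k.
0.6136 - 0.3344i - 0.691j - 0.1851k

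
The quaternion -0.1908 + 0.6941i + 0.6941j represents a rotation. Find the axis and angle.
axis = (√2/2, √2/2, 0), θ = 202°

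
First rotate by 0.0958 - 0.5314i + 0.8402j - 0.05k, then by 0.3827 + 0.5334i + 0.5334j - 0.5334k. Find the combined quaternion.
-0.1547 + 0.2692i + 0.6828j + 0.6614k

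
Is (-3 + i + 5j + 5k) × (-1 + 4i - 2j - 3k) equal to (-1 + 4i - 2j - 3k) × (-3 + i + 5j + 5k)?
No: pq = 24 - 18i + 24j - 18k ≠ 24 - 8i - 22j + 26k = qp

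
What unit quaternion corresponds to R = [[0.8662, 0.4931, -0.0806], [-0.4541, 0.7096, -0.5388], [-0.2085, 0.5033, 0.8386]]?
0.9239 + 0.282i + 0.0346j - 0.2563k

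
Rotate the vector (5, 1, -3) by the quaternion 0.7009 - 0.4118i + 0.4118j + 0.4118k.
(-0.022, -1.237, -5.785)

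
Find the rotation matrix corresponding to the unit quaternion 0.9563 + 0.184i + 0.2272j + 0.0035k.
[[0.8967, 0.0769, 0.4358], [0.0903, 0.9323, -0.3503], [-0.4333, 0.3535, 0.829]]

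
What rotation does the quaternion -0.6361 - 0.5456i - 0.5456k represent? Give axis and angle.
axis = (-√2/2, 0, -√2/2), θ = 259°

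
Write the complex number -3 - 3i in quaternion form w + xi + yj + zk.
-3 - 3i + 0j + 0k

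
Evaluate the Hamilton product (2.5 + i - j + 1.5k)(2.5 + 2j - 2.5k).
12 + 2i + 5j - 0.5k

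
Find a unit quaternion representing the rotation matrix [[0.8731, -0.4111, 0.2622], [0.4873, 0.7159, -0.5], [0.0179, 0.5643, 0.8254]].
0.9239 + 0.288i + 0.0661j + 0.2431k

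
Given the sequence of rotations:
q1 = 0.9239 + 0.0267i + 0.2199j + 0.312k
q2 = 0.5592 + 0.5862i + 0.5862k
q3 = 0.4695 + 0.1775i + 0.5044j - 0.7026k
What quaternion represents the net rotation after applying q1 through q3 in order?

q2 · q1 = 0.3181 + 0.4276i - 0.0443j + 0.845k
q3 · q2 · q1 = 0.6895 + 0.6523i - 0.3108j - 0.0503k
0.6895 + 0.6523i - 0.3108j - 0.0503k


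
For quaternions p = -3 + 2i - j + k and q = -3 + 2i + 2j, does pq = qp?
No: pq = 7 - 14i - j + 3k ≠ 7 - 10i - 5j - 9k = qp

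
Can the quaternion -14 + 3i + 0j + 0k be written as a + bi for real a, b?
Yes. The quaternion -14 + 3i has j- and k-coefficients y = z = 0, so it lies in the complex subalgebra spanned by 1 and i.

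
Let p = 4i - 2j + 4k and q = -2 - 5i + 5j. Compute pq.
30 - 28i - 16j + 2k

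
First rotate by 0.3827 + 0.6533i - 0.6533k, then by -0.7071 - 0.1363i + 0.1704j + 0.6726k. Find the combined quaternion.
0.2578 - 0.6254i + 0.4156j + 0.608k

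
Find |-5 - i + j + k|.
√28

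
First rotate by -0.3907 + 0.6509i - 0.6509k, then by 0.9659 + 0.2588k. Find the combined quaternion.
-0.2089 + 0.6287i + 0.1685j - 0.7298k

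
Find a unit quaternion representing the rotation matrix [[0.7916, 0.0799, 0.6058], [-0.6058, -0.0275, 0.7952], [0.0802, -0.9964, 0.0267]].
0.6691 - 0.6694i + 0.1964j - 0.2562k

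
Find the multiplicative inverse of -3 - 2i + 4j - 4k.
-0.0667 + 0.0444i - 0.0889j + 0.0889k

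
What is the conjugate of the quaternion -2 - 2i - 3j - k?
-2 + 2i + 3j + k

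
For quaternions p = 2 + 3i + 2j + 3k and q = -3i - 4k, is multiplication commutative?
No: pq = 21 - 14i + 3j - 2k ≠ 21 + 2i - 3j - 14k = qp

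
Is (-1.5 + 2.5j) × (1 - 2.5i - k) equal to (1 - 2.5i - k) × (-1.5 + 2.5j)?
No: pq = -1.5 + 1.25i + 2.5j + 7.75k ≠ -1.5 + 6.25i + 2.5j - 4.75k = qp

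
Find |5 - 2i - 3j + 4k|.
√54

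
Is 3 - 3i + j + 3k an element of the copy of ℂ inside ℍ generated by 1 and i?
No. The quaternion 3 - 3i + j + 3k has j-coefficient y = 1 and k-coefficient z = 3, not both zero, so it does not lie in the complex subalgebra spanned by 1 and i.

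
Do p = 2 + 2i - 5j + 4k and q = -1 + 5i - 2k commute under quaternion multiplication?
No: pq = -4 + 18i + 29j + 17k ≠ -4 - 2i - 19j - 33k = qp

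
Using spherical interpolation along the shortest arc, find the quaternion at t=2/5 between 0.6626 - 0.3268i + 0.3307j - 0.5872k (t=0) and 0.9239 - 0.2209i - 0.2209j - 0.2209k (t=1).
0.8212 - 0.3035i + 0.1151j - 0.4693k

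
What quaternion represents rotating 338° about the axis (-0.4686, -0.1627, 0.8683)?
-0.9816 - 0.0894i - 0.031j + 0.1657k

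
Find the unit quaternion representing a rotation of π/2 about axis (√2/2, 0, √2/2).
0.7071 + 0.5i + 0.5k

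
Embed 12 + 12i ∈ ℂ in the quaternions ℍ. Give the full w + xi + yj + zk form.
12 + 12i + 0j + 0k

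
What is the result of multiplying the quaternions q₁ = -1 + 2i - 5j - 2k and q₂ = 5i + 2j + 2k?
4 - 11i - 16j + 27k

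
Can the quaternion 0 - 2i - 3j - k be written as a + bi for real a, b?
No. The quaternion -2i - 3j - k has j-coefficient y = -3 and k-coefficient z = -1, not both zero, so it does not lie in the complex subalgebra spanned by 1 and i.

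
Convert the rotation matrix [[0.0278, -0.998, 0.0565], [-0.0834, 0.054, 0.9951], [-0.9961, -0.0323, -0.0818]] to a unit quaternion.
0.5 - 0.5137i + 0.5263j + 0.4573k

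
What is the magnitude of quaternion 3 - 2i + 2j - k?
√18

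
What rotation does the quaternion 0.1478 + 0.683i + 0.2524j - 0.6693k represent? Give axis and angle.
axis = (0.6906, 0.2552, -0.6767), θ = 163°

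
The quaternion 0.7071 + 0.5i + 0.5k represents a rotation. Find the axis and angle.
axis = (√2/2, 0, √2/2), θ = π/2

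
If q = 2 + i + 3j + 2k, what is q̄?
2 - i - 3j - 2k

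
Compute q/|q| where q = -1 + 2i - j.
-0.4082 + 0.8165i - 0.4082j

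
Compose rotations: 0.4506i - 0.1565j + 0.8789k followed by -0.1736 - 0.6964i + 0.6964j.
0.4228 + 0.5338i + 0.6392j - 0.3574k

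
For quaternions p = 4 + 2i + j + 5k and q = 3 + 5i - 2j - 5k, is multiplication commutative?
No: pq = 29 + 31i + 30j - 14k ≠ 29 + 21i - 40j + 4k = qp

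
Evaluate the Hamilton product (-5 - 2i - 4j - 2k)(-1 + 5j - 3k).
19 + 24i - 27j + 7k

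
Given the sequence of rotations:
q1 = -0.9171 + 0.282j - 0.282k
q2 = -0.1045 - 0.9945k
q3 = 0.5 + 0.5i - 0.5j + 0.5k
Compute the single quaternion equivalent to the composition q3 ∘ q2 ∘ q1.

q2 · q1 = -0.1846 + 0.2804i - 0.0295j + 0.9415k
q3 · q2 · q1 = -0.718 - 0.4081i - 0.253j + 0.5039k
-0.718 - 0.4081i - 0.253j + 0.5039k


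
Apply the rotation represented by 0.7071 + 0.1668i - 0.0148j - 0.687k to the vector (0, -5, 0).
(-4.833, -0.002, -1.281)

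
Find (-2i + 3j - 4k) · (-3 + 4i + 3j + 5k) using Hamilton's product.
19 + 33i - 15j - 6k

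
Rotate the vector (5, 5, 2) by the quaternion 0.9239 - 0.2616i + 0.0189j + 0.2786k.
(1.375, 7.052, -1.543)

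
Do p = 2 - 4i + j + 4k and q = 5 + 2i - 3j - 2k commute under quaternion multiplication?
No: pq = 29 - 6i - j + 26k ≠ 29 - 26i - j + 6k = qp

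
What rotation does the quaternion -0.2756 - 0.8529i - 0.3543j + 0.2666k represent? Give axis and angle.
axis = (-0.8873, -0.3686, 0.2773), θ = 212°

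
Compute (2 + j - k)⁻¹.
0.3333 - 0.1667j + 0.1667k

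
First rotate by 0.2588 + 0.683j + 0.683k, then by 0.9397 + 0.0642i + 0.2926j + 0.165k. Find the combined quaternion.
-0.0693 + 0.1038i + 0.6737j + 0.7284k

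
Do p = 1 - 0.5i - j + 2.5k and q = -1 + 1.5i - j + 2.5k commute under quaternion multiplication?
No: pq = -7.5 + 2i + 5j + 2k ≠ -7.5 + 2i - 5j - 2k = qp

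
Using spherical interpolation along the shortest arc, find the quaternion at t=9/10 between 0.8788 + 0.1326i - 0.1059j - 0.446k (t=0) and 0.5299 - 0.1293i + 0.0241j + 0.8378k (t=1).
0.6498 - 0.1066i + 0.0077j + 0.7526k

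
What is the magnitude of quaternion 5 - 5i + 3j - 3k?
√68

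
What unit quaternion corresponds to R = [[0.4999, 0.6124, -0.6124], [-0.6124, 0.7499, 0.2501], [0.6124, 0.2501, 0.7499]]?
0.866 - 0.3536j - 0.3536k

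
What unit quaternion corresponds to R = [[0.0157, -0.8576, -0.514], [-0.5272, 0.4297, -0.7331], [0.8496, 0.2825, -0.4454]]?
-0.5 - 0.5078i + 0.6818j - 0.1652k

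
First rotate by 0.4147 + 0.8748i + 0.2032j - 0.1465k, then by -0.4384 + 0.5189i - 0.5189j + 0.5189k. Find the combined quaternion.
-0.4543 - 0.1977i + 0.2257j + 0.8388k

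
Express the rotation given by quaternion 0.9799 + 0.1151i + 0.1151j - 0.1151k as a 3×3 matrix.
[[0.947, 0.2521, 0.1991], [-0.1991, 0.947, -0.2521], [-0.2521, 0.1991, 0.947]]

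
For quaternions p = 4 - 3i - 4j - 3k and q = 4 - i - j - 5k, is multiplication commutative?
No: pq = -6 + i - 32j - 33k ≠ -6 - 33i - 8j - 31k = qp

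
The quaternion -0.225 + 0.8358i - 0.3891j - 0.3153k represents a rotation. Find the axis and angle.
axis = (0.8578, -0.3993, -0.3236), θ = 206°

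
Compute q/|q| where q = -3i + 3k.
-0.7071i + 0.7071k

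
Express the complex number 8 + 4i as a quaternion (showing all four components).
8 + 4i + 0j + 0k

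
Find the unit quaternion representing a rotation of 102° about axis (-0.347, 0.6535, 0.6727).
0.6293 - 0.2697i + 0.5079j + 0.5228k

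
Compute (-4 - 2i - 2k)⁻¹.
-0.1667 + 0.0833i + 0.0833k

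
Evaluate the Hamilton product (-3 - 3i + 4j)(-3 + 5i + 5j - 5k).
4 - 26i - 42j - 20k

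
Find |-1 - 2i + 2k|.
3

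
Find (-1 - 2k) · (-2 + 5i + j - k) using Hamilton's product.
-3i - 11j + 5k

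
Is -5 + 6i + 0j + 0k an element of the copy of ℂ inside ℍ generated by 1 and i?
Yes. The quaternion -5 + 6i has j- and k-coefficients y = z = 0, so it lies in the complex subalgebra spanned by 1 and i.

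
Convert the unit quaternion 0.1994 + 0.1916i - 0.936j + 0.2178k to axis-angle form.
axis = (0.1955, -0.9552, 0.2223), θ = 157°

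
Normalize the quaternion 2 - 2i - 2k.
0.5774 - 0.5774i - 0.5774k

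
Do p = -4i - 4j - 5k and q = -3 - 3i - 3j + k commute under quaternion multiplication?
No: pq = -19 - 7i + 31j + 15k ≠ -19 + 31i - 7j + 15k = qp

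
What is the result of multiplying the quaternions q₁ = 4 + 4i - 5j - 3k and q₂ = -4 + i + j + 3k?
-6 - 24i + 9j + 33k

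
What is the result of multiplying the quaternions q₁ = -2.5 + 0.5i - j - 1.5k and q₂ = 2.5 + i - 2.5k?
-10.5 + 1.25i - 2.75j + 3.5k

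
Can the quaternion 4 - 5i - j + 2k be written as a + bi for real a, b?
No. The quaternion 4 - 5i - j + 2k has j-coefficient y = -1 and k-coefficient z = 2, not both zero, so it does not lie in the complex subalgebra spanned by 1 and i.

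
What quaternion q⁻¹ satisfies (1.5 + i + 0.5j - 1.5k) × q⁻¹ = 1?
0.2609 - 0.1739i - 0.087j + 0.2609k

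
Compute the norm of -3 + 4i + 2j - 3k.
√38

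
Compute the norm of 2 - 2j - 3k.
√17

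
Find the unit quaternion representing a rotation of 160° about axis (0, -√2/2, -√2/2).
0.1736 - 0.6964j - 0.6964k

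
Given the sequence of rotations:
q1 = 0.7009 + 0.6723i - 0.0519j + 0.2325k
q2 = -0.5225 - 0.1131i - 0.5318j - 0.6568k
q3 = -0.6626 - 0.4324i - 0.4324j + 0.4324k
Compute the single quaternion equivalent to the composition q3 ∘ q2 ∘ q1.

q2 · q1 = -0.1651 - 0.5883i - 0.7609j - 0.2184k
q3 · q2 · q1 = -0.3796 + 0.8846i + 0.2267j + 0.148k
-0.3796 + 0.8846i + 0.2267j + 0.148k


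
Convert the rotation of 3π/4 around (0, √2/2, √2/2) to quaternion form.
0.3827 + 0.6533j + 0.6533k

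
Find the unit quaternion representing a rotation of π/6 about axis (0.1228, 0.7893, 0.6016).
0.9659 + 0.0318i + 0.2043j + 0.1557k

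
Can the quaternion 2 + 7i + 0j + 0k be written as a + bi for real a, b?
Yes. The quaternion 2 + 7i has j- and k-coefficients y = z = 0, so it lies in the complex subalgebra spanned by 1 and i.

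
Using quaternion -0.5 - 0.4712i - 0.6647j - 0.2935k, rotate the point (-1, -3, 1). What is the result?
(-0.002, -2.152, -2.524)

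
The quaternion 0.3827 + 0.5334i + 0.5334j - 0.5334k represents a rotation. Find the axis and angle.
axis = (√3/3, √3/3, -√3/3), θ = 3π/4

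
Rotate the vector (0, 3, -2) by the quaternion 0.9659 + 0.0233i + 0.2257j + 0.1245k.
(-1.574, 2.881, -1.49)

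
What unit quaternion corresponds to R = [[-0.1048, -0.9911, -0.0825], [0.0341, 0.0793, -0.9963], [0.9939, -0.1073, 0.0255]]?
-0.5 - 0.4445i + 0.5382j - 0.5126k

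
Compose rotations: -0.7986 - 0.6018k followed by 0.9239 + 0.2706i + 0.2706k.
-0.575 - 0.2161i + 0.1628j - 0.7721k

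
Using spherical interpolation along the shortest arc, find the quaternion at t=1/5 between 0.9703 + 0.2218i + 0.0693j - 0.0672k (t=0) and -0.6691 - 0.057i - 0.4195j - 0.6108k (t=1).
0.9646 + 0.1988i + 0.1529j + 0.0818k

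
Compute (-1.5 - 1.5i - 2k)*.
-1.5 + 1.5i + 2k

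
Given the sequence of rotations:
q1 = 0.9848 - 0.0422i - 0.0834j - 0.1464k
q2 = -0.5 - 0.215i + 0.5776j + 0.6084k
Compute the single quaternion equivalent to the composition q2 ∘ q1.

q2 · q1 = -0.3642 - 0.2245i + 0.5534j + 0.7147k
-0.3642 - 0.2245i + 0.5534j + 0.7147k


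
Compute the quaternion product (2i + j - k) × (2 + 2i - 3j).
-1 + i - 10k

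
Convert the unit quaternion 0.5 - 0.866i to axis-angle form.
axis = (-1, 0, 0), θ = 2π/3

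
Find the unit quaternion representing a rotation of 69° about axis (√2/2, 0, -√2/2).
0.8241 + 0.4005i - 0.4005k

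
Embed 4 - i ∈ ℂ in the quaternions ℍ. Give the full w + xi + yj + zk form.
4 - i + 0j + 0k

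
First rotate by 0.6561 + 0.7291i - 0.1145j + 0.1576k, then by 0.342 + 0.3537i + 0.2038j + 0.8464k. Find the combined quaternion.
-0.1436 + 0.6104i + 0.6559j + 0.4201k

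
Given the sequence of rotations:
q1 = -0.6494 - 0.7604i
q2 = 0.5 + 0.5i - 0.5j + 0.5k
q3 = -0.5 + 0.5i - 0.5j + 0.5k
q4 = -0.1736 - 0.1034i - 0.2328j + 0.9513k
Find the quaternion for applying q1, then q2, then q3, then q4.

q2 · q1 = 0.0555 - 0.7049i - 0.0555j - 0.7049k
q3 · q2 · q1 = 0.6494 + 0.7604i
q4 · q3 · q2 · q1 = -0.0341 - 0.1992i + 0.5722j + 0.7948k
-0.0341 - 0.1992i + 0.5722j + 0.7948k


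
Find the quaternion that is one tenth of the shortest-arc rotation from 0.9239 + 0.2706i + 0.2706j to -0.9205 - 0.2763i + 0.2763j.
0.9367 + 0.275i + 0.2169j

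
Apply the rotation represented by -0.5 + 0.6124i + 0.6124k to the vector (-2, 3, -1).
(0.587, -0.888, -3.587)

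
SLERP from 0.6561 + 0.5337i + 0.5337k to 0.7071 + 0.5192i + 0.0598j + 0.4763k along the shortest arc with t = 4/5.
0.6974 + 0.5225i + 0.0479j + 0.4882k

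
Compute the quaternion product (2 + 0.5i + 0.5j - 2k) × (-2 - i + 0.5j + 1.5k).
-0.75 - 1.25i + 1.25j + 7.75k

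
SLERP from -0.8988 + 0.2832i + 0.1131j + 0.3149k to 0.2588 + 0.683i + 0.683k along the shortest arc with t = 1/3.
-0.6137 + 0.5414i + 0.0921j + 0.5672k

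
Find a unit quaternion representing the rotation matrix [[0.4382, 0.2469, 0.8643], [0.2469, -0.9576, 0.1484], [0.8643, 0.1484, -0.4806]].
0.848i + 0.1456j + 0.5096k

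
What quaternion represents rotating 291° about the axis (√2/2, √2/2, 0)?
-0.8241 + 0.4005i + 0.4005j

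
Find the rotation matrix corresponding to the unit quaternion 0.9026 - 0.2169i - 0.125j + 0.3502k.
[[0.7235, -0.578, -0.3776], [0.6864, 0.6606, 0.304], [0.0737, -0.4791, 0.8747]]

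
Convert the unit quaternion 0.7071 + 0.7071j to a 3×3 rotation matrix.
[[0, 0, 1], [0, 1, 0], [-1, 0, 0]]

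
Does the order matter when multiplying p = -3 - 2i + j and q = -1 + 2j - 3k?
Yes: pq = 1 - i - 13j + 5k ≠ 1 + 5i - j + 13k = qp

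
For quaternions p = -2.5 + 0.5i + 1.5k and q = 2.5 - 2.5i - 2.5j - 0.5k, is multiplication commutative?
No: pq = -4.25 + 11.25i + 2.75j + 3.75k ≠ -4.25 + 3.75i + 9.75j + 6.25k = qp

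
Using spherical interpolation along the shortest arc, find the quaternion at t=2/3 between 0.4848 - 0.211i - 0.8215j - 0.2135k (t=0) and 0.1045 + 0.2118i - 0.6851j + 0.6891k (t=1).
0.2767 + 0.0744i - 0.8537j + 0.4349k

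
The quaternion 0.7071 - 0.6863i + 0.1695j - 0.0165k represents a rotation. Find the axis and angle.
axis = (-0.9706, 0.2397, -0.0233), θ = π/2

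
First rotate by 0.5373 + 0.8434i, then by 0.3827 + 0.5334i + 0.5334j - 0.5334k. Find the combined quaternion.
-0.2442 + 0.6094i - 0.1633j - 0.7365k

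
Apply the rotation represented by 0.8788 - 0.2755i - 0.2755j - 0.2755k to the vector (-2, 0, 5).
(-3.055, 3.845, 2.21)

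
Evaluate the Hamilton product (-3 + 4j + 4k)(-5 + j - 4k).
27 - 20i - 23j - 8k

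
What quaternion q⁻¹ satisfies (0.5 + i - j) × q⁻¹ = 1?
0.2222 - 0.4444i + 0.4444j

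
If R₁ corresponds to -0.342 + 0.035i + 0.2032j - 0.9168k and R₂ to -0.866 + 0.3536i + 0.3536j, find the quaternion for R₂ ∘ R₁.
0.2119 - 0.4754i + 0.0273j + 0.8534k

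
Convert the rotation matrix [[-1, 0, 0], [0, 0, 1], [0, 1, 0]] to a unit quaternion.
0.7071j + 0.7071k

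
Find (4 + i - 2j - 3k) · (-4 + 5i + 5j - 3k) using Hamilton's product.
-20 + 37i + 16j + 15k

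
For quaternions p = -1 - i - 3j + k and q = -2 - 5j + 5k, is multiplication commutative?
No: pq = -18 - 8i + 16j - 2k ≠ -18 + 12i + 6j - 12k = qp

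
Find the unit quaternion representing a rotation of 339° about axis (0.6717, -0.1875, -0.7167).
-0.9833 + 0.1224i - 0.0342j - 0.1306k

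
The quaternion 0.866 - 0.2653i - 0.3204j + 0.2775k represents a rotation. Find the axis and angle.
axis = (-0.5306, -0.6407, 0.5549), θ = π/3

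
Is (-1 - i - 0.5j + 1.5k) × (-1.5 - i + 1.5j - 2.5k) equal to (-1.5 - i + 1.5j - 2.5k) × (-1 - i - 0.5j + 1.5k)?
No: pq = 5 + 1.5i - 4.75j - 1.75k ≠ 5 + 3.5i + 3.25j + 2.25k = qp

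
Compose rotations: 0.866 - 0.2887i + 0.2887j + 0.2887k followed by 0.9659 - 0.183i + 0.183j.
0.7308 - 0.3845i + 0.4902j + 0.2789k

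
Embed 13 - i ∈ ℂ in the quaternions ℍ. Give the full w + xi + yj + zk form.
13 - i + 0j + 0k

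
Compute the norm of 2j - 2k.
√8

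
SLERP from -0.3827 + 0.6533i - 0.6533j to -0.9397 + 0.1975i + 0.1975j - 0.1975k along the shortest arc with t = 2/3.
-0.8839 + 0.4254i - 0.1212j - 0.1521k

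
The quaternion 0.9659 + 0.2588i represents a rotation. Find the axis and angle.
axis = (1, 0, 0), θ = π/6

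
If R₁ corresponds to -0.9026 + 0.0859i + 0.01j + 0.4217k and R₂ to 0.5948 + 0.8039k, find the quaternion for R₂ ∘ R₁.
-0.8759 + 0.0431i + 0.075j - 0.4748k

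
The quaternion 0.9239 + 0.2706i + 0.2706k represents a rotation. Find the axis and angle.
axis = (√2/2, 0, √2/2), θ = π/4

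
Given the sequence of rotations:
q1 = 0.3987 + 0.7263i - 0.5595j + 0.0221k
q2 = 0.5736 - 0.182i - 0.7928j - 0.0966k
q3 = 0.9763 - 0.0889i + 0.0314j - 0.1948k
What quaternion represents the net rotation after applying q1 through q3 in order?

q2 · q1 = -0.0806 + 0.2725i - 0.7032j + 0.6518k
q3 · q2 · q1 = 0.0946 + 0.1567i - 0.6842j + 0.706k
0.0946 + 0.1567i - 0.6842j + 0.706k


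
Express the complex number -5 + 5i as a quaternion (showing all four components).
-5 + 5i + 0j + 0k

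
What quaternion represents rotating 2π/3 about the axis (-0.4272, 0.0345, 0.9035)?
0.5 - 0.37i + 0.0299j + 0.7825k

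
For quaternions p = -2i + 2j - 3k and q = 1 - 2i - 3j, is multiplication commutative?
No: pq = 2 - 11i + 8j + 7k ≠ 2 + 7i - 4j - 13k = qp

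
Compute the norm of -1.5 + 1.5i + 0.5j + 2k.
2.958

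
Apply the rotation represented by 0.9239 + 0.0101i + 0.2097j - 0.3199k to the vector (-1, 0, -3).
(-1.85, 1.045, -2.342)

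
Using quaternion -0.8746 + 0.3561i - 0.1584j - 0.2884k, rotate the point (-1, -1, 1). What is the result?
(-0.095, -0.257, 1.71)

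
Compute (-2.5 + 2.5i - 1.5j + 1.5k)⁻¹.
-0.1471 - 0.1471i + 0.0882j - 0.0882k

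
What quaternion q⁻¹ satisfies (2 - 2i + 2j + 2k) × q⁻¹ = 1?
0.125 + 0.125i - 0.125j - 0.125k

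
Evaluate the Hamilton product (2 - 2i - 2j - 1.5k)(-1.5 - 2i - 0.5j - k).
-9.5 + 0.25i + 3j - 2.75k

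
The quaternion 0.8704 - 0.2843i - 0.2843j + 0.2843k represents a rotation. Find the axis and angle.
axis = (-√3/3, -√3/3, √3/3), θ = 59°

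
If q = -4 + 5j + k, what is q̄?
-4 - 5j - k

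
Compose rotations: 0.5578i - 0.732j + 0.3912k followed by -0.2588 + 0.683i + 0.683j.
0.119 + 0.1228i - 0.0777j - 0.9822k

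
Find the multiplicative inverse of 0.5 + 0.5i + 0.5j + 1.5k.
0.1667 - 0.1667i - 0.1667j - 0.5k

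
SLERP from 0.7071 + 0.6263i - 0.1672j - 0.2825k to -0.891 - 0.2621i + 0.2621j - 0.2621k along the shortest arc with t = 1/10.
0.7435 + 0.6013i - 0.1814j - 0.2299k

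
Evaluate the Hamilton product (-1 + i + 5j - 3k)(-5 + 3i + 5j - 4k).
-35 - 13i - 35j + 9k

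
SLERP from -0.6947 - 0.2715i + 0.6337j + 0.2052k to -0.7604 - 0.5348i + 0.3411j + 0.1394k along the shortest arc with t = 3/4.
-0.7556 - 0.4757i + 0.4216j + 0.1585k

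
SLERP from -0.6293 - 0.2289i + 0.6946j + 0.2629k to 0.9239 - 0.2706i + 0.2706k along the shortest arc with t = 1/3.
-0.8457 - 0.0631i + 0.5224j + 0.0886k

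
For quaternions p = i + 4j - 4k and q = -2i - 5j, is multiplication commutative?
No: pq = 22 - 20i + 8j + 3k ≠ 22 + 20i - 8j - 3k = qp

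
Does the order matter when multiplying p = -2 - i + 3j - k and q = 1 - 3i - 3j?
Yes: pq = 4 + 2i + 12j + 11k ≠ 4 + 8i + 6j - 13k = qp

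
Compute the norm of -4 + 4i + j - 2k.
√37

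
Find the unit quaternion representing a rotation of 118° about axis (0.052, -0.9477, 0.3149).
0.515 + 0.0446i - 0.8123j + 0.2699k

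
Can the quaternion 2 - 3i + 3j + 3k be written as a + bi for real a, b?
No. The quaternion 2 - 3i + 3j + 3k has j-coefficient y = 3 and k-coefficient z = 3, not both zero, so it does not lie in the complex subalgebra spanned by 1 and i.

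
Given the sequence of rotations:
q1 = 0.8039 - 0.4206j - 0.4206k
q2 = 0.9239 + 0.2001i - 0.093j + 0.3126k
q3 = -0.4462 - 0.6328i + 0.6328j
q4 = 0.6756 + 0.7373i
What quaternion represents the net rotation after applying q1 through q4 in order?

q2 · q1 = 0.8351 + 0.3315i - 0.3792j - 0.2215k
q3 · q2 · q1 = 0.0771 - 0.8165i + 0.5575j + 0.129k
q4 · q3 · q2 · q1 = 0.6541 - 0.4948i + 0.2815j + 0.4982k
0.6541 - 0.4948i + 0.2815j + 0.4982k


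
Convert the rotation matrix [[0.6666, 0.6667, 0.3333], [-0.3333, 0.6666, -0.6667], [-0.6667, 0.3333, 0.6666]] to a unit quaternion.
0.866 + 0.2887i + 0.2887j - 0.2887k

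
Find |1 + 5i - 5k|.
√51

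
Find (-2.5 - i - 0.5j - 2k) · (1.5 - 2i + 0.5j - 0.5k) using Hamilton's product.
-6.5 + 4.75i + 1.5j - 3.25k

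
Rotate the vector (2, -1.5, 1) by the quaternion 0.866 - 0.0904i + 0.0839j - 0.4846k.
(0.029, -2.405, 1.211)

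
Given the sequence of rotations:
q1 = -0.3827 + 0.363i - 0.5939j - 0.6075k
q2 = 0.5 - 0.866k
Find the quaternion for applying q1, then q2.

q2 · q1 = -0.7174 - 0.3328i - 0.6113j + 0.0277k
-0.7174 - 0.3328i - 0.6113j + 0.0277k


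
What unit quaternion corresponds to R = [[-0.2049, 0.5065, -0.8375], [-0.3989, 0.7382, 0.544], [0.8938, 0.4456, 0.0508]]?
0.6293 - 0.0391i - 0.6878j - 0.3597k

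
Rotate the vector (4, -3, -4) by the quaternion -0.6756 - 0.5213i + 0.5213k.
(1.887, 0.261, -6.113)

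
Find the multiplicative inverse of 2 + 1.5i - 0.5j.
0.3077 - 0.2308i + 0.0769j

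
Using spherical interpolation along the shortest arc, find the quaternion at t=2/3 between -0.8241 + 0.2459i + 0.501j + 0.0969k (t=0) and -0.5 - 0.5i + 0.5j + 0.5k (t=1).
-0.678 - 0.2693i + 0.5546j + 0.4003k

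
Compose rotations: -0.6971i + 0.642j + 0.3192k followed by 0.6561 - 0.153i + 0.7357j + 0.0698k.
-0.6013 - 0.2673i + 0.4214j + 0.6241k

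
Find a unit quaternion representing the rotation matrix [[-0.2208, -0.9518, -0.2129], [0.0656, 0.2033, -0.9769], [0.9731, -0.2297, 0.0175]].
0.5 + 0.3736i - 0.593j + 0.5087k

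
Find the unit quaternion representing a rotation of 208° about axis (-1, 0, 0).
-0.2419 - 0.9703i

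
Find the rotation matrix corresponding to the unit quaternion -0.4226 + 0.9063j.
[[-0.6428, 0, -0.766], [0, 1, 0], [0.766, 0, -0.6428]]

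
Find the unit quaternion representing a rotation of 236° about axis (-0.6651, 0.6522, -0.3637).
-0.4695 - 0.5872i + 0.5759j - 0.3211k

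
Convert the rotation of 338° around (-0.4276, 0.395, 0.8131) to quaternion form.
-0.9816 - 0.0816i + 0.0754j + 0.1551k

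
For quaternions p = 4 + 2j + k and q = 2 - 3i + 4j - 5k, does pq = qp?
No: pq = 5 - 26i + 17j - 12k ≠ 5 + 2i + 23j - 24k = qp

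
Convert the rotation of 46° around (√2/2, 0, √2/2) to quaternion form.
0.9205 + 0.2763i + 0.2763k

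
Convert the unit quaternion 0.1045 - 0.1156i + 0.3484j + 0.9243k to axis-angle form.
axis = (-0.1162, 0.3503, 0.9294), θ = 168°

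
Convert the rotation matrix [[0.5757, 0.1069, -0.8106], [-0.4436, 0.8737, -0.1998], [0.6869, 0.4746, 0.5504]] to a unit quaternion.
0.866 + 0.1947i - 0.4323j - 0.1589k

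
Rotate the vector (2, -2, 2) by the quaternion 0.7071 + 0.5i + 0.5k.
(3.414, 0, 0.586)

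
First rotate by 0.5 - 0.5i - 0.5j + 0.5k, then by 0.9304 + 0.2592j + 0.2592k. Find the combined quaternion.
0.4652 - 0.206i - 0.4652j + 0.7244k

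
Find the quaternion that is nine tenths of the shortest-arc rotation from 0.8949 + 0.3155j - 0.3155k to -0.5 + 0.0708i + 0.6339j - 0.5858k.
0.6243 - 0.0693i - 0.5732j + 0.5261k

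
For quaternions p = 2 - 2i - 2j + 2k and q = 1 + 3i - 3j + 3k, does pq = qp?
No: pq = -4 + 4i + 4j + 20k ≠ -4 + 4i - 20j - 4k = qp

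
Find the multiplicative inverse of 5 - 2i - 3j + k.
0.1282 + 0.0513i + 0.0769j - 0.0256k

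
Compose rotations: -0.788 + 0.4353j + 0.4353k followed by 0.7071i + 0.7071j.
-0.3078 - 0.2494i - 0.865j + 0.3078k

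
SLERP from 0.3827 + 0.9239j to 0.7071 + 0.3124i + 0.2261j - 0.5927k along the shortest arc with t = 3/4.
0.6951 + 0.2561i + 0.4638j - 0.4859k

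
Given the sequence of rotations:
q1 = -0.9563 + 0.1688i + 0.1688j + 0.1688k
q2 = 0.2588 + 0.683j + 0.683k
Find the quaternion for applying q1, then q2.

q2 · q1 = -0.4781 + 0.0437i - 0.4942j - 0.7248k
-0.4781 + 0.0437i - 0.4942j - 0.7248k


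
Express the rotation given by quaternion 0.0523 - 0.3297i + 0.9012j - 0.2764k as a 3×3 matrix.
[[-0.7771, -0.5653, 0.2765], [-0.6232, 0.6298, -0.4637], [0.088, -0.5327, -0.8417]]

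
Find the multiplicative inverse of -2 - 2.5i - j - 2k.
-0.1311 + 0.1639i + 0.0656j + 0.1311k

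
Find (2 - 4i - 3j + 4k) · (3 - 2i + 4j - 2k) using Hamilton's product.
18 - 26i - 17j - 14k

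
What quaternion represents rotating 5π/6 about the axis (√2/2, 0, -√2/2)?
0.2588 + 0.683i - 0.683k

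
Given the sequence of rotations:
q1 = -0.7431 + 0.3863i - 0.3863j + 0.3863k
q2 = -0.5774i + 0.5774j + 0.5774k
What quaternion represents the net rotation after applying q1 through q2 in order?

q2 · q1 = 0.223 + 0.8752i + 0.017j - 0.4291k
0.223 + 0.8752i + 0.017j - 0.4291k


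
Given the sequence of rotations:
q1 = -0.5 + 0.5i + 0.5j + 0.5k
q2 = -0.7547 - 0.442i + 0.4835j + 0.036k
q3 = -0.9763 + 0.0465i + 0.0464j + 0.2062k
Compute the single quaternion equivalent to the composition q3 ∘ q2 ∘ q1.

q2 · q1 = 0.3386 + 0.0674i - 0.3801j - 0.8581k
q3 · q2 · q1 = -0.1391 - 0.0115i + 0.4406j + 0.8868k
-0.1391 - 0.0115i + 0.4406j + 0.8868k


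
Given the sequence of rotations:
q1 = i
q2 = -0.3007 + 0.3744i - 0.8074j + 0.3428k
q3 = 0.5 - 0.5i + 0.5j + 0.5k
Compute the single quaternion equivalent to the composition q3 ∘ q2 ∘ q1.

q2 · q1 = -0.3744 - 0.3007i + 0.3428j + 0.8074k
q3 · q2 · q1 = -0.9126 + 0.2692i + 0.2376j + 0.1955k
-0.9126 + 0.2692i + 0.2376j + 0.1955k


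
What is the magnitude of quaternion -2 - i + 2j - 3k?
√18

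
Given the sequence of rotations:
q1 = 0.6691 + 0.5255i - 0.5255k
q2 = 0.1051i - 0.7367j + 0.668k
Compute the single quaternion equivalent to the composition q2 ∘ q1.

q2 · q1 = 0.2958 + 0.4575i - 0.0867j + 0.8341k
0.2958 + 0.4575i - 0.0867j + 0.8341k


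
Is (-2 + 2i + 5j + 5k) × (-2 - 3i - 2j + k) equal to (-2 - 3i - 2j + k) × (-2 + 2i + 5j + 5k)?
No: pq = 15 + 17i - 23j - k ≠ 15 - 13i + 11j - 23k = qp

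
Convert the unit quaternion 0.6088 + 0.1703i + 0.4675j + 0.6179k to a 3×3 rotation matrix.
[[-0.2007, -0.5931, 0.7797], [0.9116, 0.1784, 0.3704], [-0.3588, 0.7851, 0.5049]]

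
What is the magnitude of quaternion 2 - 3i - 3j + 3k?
√31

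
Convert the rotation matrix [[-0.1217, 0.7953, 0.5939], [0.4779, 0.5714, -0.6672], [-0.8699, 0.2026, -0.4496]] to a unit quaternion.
0.5 + 0.4349i + 0.7319j - 0.1587k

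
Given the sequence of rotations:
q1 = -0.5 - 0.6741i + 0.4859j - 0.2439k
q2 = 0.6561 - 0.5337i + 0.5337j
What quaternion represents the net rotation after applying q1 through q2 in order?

q2 · q1 = -0.9471 - 0.3056i - 0.0782j - 0.0596k
-0.9471 - 0.3056i - 0.0782j - 0.0596k


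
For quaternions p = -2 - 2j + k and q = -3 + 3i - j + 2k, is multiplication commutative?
No: pq = 2 - 9i + 11j - k ≠ 2 - 3i + 5j - 13k = qp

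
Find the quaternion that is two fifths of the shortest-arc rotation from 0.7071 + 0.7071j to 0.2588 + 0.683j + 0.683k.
0.5734 + 0.7613j + 0.3026k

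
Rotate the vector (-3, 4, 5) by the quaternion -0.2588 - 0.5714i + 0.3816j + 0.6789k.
(-4.566, 1.175, 5.269)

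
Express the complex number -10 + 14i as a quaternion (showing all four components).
-10 + 14i + 0j + 0k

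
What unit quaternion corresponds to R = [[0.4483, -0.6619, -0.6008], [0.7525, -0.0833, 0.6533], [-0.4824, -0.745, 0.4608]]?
0.6756 - 0.5174i - 0.0438j + 0.5234k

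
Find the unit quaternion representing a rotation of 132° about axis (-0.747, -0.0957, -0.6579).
0.4067 - 0.6824i - 0.0874j - 0.601k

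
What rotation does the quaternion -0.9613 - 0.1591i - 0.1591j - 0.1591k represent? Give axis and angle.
axis = (-√3/3, -√3/3, -√3/3), θ = 328°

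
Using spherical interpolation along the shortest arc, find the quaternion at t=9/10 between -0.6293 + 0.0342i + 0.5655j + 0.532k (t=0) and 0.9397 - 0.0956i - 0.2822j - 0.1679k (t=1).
-0.921 + 0.0905i + 0.3163j + 0.2088k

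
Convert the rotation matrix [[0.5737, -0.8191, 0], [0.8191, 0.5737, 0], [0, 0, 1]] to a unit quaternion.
0.887 + 0.4617k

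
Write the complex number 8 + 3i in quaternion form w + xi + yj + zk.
8 + 3i + 0j + 0k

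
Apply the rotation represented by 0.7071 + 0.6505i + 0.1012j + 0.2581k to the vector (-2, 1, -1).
(-2.405, -0.105, 0.454)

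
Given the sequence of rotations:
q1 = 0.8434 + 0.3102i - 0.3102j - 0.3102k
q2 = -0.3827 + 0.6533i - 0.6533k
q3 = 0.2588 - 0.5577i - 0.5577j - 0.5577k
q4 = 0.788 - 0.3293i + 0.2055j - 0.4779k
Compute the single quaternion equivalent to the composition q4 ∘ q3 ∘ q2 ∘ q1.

q2 · q1 = -0.7281 + 0.2296i + 0.1187j - 0.6349k
q3 · q2 · q1 = -0.3483 + 0.8858i - 0.0454j + 0.3036k
q4 · q3 · q2 · q1 = 0.1717 + 0.8534i - 0.4307j + 0.2386k
0.1717 + 0.8534i - 0.4307j + 0.2386k


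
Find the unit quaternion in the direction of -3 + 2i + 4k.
-0.5571 + 0.3714i + 0.7428k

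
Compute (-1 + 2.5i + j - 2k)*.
-1 - 2.5i - j + 2k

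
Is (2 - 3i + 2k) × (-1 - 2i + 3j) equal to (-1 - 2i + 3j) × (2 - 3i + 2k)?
No: pq = -8 - 7i + 2j - 11k ≠ -8 + 5i + 10j + 7k = qp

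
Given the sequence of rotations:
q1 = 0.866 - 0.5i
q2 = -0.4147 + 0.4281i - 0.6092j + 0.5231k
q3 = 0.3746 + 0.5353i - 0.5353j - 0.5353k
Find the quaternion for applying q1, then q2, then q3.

q2 · q1 = -0.1451 + 0.5781i - 0.7891j + 0.1484k
q3 · q2 · q1 = -0.7068 - 0.363i - 0.6068j + 0.0203k
-0.7068 - 0.363i - 0.6068j + 0.0203k


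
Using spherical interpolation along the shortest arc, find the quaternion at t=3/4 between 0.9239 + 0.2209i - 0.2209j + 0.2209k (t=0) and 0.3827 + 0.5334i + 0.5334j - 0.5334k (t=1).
0.6422 + 0.5361i + 0.3874j - 0.3874k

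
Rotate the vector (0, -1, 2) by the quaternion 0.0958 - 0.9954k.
(-0.191, 0.982, 2)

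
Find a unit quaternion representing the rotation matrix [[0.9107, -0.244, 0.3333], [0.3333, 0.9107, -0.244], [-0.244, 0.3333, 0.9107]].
0.9659 + 0.1494i + 0.1494j + 0.1494k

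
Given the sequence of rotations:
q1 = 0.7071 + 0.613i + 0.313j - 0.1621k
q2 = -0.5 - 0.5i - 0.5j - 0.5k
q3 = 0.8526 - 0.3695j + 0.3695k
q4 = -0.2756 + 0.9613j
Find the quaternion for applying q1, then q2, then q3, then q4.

q2 · q1 = 0.0284 - 0.4225i - 0.8976j - 0.1225k
q3 · q2 · q1 = -0.2622 + 0.0167i - 0.9319j - 0.2501k
q4 · q3 · q2 · q1 = 0.9681 - 0.245i + 0.0048j + 0.0529k
0.9681 - 0.245i + 0.0048j + 0.0529k


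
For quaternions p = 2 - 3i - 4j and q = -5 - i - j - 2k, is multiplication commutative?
No: pq = -17 + 21i + 12j - 5k ≠ -17 + 5i + 24j - 3k = qp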